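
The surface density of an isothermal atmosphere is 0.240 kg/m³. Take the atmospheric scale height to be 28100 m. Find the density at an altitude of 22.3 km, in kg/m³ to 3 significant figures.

ρ ≈ 0.109 kg/m³

In an isothermal atmosphere, density decays like pressure: ρ = ρ₀ exp(−z/H).
z/H = 22300/28100 = 0.79359; exp(−0.79359) = 0.45222.
ρ = 0.240 × 0.45222 = 0.10853 kg/m³.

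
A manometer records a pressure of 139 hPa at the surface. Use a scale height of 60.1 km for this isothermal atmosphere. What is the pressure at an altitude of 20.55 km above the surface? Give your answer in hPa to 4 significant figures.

Barometric formula: P = P₀ exp(−z/H).
z/H = 20550/60100 = 0.34193; exp(−0.34193) = 0.71040.
P = 139 × 0.71040 = 98.746 hPa.

P ≈ 98.75 hPa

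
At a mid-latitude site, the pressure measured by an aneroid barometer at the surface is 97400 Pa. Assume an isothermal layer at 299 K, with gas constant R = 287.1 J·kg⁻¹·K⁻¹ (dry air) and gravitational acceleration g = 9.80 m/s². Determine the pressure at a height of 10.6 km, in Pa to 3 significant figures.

Scale height: H = RT/g = 287.1 × 299 / 9.80 = 8759.5 m.
Barometric formula: P = P₀ exp(−z/H).
z/H = 10600/8759.5 = 1.2101; exp(−1.2101) = 0.29817.
P = 97400 × 0.29817 = 29042 Pa.

P ≈ 29000 Pa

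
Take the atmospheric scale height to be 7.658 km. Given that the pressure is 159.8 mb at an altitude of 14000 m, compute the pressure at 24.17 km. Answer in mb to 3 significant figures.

Between two levels, P₂ = P₁ exp(−Δz/H) with Δz = z₂ − z₁.
Δz = 24170 − 14000 = 10170 m; Δz/H = 10170/7658.0 = 1.3280.
P₂ = 159.8 × exp(−1.3280) = 159.8 × 0.26501 = 42.349 mb.

P ≈ 42.3 mb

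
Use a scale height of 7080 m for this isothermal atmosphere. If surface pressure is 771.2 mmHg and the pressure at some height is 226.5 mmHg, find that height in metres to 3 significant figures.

z ≈ 8670 m

Invert the barometric formula: z = H ln(P₀/P).
P₀/P = 771.2/226.5 = 3.4049; ln(3.4049) = 1.2252.
z = 7080.0 × 1.2252 = 8674.4 m.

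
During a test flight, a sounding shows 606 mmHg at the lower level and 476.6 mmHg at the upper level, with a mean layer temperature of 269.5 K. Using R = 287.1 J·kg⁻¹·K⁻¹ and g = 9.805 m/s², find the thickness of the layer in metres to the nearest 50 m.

Δz ≈ 1900 m

Hypsometric equation: Δz = (R T̄/g) ln(P₁/P₂).
R T̄/g = 287.1 × 269.5 / 9.805 = 7891.2 m.
ln(606/476.6) = ln(1.2715) = 0.24020.
Δz = 7891.2 × 0.24020 = 1895.5 m.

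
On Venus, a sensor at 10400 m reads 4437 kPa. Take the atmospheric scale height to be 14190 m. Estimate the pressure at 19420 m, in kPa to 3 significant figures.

P ≈ 2350 kPa

Between two levels, P₂ = P₁ exp(−Δz/H) with Δz = z₂ − z₁.
Δz = 19420 − 10400 = 9020.0 m; Δz/H = 9020.0/14190 = 0.63566.
P₂ = 4437 × exp(−0.63566) = 4437 × 0.52959 = 2349.8 kPa.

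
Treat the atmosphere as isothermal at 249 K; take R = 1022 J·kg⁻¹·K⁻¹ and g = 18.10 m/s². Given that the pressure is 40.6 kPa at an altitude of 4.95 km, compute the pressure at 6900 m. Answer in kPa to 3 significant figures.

P ≈ 35.3 kPa

Scale height: H = RT/g = 1022 × 249 / 18.10 = 14060 m.
Between two levels, P₂ = P₁ exp(−Δz/H) with Δz = z₂ − z₁.
Δz = 6900.0 − 4950.0 = 1950.0 m; Δz/H = 1950.0/14060 = 0.13869.
P₂ = 40.6 × exp(−0.13869) = 40.6 × 0.87050 = 35.342 kPa.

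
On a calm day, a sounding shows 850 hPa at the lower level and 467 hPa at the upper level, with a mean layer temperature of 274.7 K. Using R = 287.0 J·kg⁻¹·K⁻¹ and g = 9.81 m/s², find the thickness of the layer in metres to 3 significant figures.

Δz ≈ 4810 m

Hypsometric equation: Δz = (R T̄/g) ln(P₁/P₂).
R T̄/g = 287.0 × 274.7 / 9.81 = 8036.6 m.
ln(850/467) = ln(1.8201) = 0.59889.
Δz = 8036.6 × 0.59889 = 4813.0 m.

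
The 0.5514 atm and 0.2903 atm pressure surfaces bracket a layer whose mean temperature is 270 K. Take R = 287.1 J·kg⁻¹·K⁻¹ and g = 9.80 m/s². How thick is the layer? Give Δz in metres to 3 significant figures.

Hypsometric equation: Δz = (R T̄/g) ln(P₁/P₂).
R T̄/g = 287.1 × 270 / 9.80 = 7909.9 m.
ln(0.5514/0.2903) = ln(1.8994) = 0.64154.
Δz = 7909.9 × 0.64154 = 5074.5 m.

Δz ≈ 5070 m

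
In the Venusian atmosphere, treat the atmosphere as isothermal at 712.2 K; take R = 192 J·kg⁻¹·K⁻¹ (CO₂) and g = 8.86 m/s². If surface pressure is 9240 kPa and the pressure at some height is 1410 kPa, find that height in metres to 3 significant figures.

z ≈ 29000 m

Scale height: H = RT/g = 192 × 712.2 / 8.86 = 15434 m.
Invert the barometric formula: z = H ln(P₀/P).
P₀/P = 9240/1410 = 6.5532; ln(6.5532) = 1.8800.
z = 15434 × 1.8800 = 29016 m.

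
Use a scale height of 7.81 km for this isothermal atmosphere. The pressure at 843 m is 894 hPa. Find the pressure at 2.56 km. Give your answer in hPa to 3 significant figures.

P ≈ 718 hPa

Between two levels, P₂ = P₁ exp(−Δz/H) with Δz = z₂ − z₁.
Δz = 2560.0 − 843.00 = 1717.0 m; Δz/H = 1717.0/7810.0 = 0.21985.
P₂ = 894 × exp(−0.21985) = 894 × 0.80264 = 717.56 hPa.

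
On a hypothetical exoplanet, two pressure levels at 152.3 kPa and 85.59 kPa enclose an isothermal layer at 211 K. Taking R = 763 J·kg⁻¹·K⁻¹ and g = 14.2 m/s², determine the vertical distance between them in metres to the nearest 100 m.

Δz ≈ 6500 m

Hypsometric equation: Δz = (R T̄/g) ln(P₁/P₂).
R T̄/g = 763 × 211 / 14.2 = 11338 m.
ln(152.3/85.59) = ln(1.7794) = 0.57628.
Δz = 11338 × 0.57628 = 6533.9 m.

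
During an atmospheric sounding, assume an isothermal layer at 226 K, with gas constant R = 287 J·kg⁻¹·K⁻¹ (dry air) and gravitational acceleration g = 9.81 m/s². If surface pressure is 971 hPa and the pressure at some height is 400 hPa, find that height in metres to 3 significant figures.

z ≈ 5860 m

Scale height: H = RT/g = 287 × 226 / 9.81 = 6611.8 m.
Invert the barometric formula: z = H ln(P₀/P).
P₀/P = 971/400 = 2.4275; ln(2.4275) = 0.88686.
z = 6611.8 × 0.88686 = 5863.7 m.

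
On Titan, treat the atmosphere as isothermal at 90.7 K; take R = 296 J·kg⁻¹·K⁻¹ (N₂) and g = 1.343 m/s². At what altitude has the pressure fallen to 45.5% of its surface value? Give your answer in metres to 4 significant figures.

z ≈ 15740 m

Scale height: H = RT/g = 296 × 90.7 / 1.343 = 19990 m.
Set P/P₀ = exp(−z/H) = 0.455, so z = −H ln(0.455).
−ln(0.455) = 0.78746; z = 19990 × 0.78746 = 15741 m.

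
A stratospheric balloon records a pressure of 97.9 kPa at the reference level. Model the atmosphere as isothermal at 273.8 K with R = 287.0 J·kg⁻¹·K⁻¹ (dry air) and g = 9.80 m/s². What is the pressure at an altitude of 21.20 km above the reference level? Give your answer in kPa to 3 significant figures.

Scale height: H = RT/g = 287.0 × 273.8 / 9.80 = 8018.4 m.
Barometric formula: P = P₀ exp(−z/H).
z/H = 21200/8018.4 = 2.6439; exp(−2.6439) = 0.071084.
P = 97.9 × 0.071084 = 6.9591 kPa.

P ≈ 6.96 kPa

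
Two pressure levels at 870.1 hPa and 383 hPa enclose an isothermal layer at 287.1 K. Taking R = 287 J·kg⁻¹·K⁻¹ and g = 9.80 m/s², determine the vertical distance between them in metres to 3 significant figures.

Hypsometric equation: Δz = (R T̄/g) ln(P₁/P₂).
R T̄/g = 287 × 287.1 / 9.80 = 8407.9 m.
ln(870.1/383) = ln(2.2718) = 0.82057.
Δz = 8407.9 × 0.82057 = 6899.3 m.

Δz ≈ 6900 m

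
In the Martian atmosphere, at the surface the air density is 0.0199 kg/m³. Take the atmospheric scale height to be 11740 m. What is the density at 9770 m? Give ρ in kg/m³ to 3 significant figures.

ρ ≈ 0.00866 kg/m³

In an isothermal atmosphere, density decays like pressure: ρ = ρ₀ exp(−z/H).
z/H = 9770.0/11740 = 0.83220; exp(−0.83220) = 0.43509.
ρ = 0.0199 × 0.43509 = 0.0086583 kg/m³.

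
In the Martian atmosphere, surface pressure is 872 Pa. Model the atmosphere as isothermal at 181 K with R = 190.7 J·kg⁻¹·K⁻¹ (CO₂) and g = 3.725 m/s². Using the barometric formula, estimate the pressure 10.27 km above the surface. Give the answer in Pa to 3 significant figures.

Scale height: H = RT/g = 190.7 × 181 / 3.725 = 9266.2 m.
Barometric formula: P = P₀ exp(−z/H).
z/H = 10270/9266.2 = 1.1083; exp(−1.1083) = 0.33012.
P = 872 × 0.33012 = 287.86 Pa.

P ≈ 288 Pa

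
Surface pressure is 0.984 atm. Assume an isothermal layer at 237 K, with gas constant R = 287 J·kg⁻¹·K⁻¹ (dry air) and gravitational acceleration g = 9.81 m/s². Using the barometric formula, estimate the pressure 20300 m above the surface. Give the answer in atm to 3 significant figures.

Scale height: H = RT/g = 287 × 237 / 9.81 = 6933.6 m.
Barometric formula: P = P₀ exp(−z/H).
z/H = 20300/6933.6 = 2.9278; exp(−2.9278) = 0.053515.
P = 0.984 × 0.053515 = 0.052659 atm.

P ≈ 0.0527 atm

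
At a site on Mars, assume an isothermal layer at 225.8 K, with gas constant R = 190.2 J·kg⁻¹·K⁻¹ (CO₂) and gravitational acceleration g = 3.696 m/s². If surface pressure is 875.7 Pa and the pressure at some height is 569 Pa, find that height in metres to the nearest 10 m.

z ≈ 5010 m

Scale height: H = RT/g = 190.2 × 225.8 / 3.696 = 11620 m.
Invert the barometric formula: z = H ln(P₀/P).
P₀/P = 875.7/569 = 1.5390; ln(1.5390) = 0.43113.
z = 11620 × 0.43113 = 5009.7 m.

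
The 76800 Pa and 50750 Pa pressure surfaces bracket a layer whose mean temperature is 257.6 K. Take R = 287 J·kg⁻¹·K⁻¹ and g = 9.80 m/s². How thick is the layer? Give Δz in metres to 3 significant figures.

Δz ≈ 3130 m

Hypsometric equation: Δz = (R T̄/g) ln(P₁/P₂).
R T̄/g = 287 × 257.6 / 9.80 = 7544.0 m.
ln(76800/50750) = ln(1.5133) = 0.41429.
Δz = 7544.0 × 0.41429 = 3125.4 m.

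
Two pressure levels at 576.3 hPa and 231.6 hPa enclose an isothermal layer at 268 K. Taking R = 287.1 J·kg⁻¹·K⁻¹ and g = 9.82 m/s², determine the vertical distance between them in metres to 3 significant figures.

Δz ≈ 7140 m

Hypsometric equation: Δz = (R T̄/g) ln(P₁/P₂).
R T̄/g = 287.1 × 268 / 9.82 = 7835.3 m.
ln(576.3/231.6) = ln(2.4883) = 0.91160.
Δz = 7835.3 × 0.91160 = 7142.7 m.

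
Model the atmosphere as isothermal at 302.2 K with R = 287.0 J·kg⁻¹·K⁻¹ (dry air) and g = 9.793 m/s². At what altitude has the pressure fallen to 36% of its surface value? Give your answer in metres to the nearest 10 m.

Scale height: H = RT/g = 287.0 × 302.2 / 9.793 = 8856.5 m.
Set P/P₀ = exp(−z/H) = 0.36, so z = −H ln(0.36).
−ln(0.36) = 1.0217; z = 8856.5 × 1.0217 = 9048.7 m.

z ≈ 9050 m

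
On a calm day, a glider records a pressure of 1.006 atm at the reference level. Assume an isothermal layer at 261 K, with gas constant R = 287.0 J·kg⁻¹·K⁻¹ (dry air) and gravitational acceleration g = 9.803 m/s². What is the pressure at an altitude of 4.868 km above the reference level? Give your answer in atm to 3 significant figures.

P ≈ 0.532 atm

Scale height: H = RT/g = 287.0 × 261 / 9.803 = 7641.2 m.
Barometric formula: P = P₀ exp(−z/H).
z/H = 4868.0/7641.2 = 0.63707; exp(−0.63707) = 0.52884.
P = 1.006 × 0.52884 = 0.53201 atm.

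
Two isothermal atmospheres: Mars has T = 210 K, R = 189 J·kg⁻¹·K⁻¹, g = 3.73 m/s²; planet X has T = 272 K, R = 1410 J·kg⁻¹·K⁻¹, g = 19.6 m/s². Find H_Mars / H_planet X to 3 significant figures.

H = RT/g for each body.
H_Mars = 189 × 210 / 3.73 = 10641 m.
H_planet X = 1410 × 272 / 19.6 = 19567 m.
H_Mars/H_planet X = 10641/19567 = 0.54382.

H_Mars/H_planet X ≈ 0.544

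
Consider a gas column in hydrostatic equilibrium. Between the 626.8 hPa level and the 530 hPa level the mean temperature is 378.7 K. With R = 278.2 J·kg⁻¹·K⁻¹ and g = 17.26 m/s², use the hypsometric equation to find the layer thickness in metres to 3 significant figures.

Δz ≈ 1020 m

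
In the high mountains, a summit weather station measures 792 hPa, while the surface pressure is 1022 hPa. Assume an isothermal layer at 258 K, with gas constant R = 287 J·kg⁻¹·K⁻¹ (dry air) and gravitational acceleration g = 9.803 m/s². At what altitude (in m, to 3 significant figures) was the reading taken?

Scale height: H = RT/g = 287 × 258 / 9.803 = 7553.4 m.
Invert the barometric formula: z = H ln(P₀/P).
P₀/P = 1022/792 = 1.2904; ln(1.2904) = 0.25495.
z = 7553.4 × 0.25495 = 1925.7 m.

z ≈ 1930 m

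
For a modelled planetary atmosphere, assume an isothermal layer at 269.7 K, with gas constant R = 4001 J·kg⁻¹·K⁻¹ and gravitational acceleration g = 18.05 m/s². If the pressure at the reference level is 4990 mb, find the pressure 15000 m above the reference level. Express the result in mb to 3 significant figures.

P ≈ 3880 mb

Scale height: H = RT/g = 4001 × 269.7 / 18.05 = 59782 m.
Barometric formula: P = P₀ exp(−z/H).
z/H = 15000/59782 = 0.25091; exp(−0.25091) = 0.77809.
P = 4990 × 0.77809 = 3882.7 mb.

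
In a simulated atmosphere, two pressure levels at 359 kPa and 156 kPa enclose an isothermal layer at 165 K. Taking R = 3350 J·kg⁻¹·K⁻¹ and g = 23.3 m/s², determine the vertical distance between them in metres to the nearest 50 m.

Δz ≈ 19750 m

Hypsometric equation: Δz = (R T̄/g) ln(P₁/P₂).
R T̄/g = 3350 × 165 / 23.3 = 23723 m.
ln(359/156) = ln(2.3013) = 0.83347.
Δz = 23723 × 0.83347 = 19772 m.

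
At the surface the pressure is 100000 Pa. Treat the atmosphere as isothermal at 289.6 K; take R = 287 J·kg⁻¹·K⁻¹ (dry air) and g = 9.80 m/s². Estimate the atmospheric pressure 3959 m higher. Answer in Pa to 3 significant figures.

P ≈ 62700 Pa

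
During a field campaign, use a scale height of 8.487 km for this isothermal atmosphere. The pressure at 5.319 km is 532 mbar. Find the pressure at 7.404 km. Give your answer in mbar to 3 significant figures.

Between two levels, P₂ = P₁ exp(−Δz/H) with Δz = z₂ − z₁.
Δz = 7404.0 − 5319.0 = 2085.0 m; Δz/H = 2085.0/8487.0 = 0.24567.
P₂ = 532 × exp(−0.24567) = 532 × 0.78218 = 416.12 mbar.

P ≈ 416 mbar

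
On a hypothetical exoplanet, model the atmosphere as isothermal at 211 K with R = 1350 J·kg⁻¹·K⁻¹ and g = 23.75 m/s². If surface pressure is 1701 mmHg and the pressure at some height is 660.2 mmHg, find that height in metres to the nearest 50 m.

z ≈ 11350 m

Scale height: H = RT/g = 1350 × 211 / 23.75 = 11994 m.
Invert the barometric formula: z = H ln(P₀/P).
P₀/P = 1701/660.2 = 2.5765; ln(2.5765) = 0.94643.
z = 11994 × 0.94643 = 11351 m.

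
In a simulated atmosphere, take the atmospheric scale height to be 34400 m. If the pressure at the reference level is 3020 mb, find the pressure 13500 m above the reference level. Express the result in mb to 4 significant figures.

P ≈ 2040 mb

Barometric formula: P = P₀ exp(−z/H).
z/H = 13500/34400 = 0.39244; exp(−0.39244) = 0.67541.
P = 3020 × 0.67541 = 2039.7 mb.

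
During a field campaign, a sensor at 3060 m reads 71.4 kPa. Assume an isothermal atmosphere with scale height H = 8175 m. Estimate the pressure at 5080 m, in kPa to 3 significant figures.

P ≈ 55.8 kPa

Between two levels, P₂ = P₁ exp(−Δz/H) with Δz = z₂ − z₁.
Δz = 5080.0 − 3060.0 = 2020.0 m; Δz/H = 2020.0/8175.0 = 0.24709.
P₂ = 71.4 × exp(−0.24709) = 71.4 × 0.78107 = 55.768 kPa.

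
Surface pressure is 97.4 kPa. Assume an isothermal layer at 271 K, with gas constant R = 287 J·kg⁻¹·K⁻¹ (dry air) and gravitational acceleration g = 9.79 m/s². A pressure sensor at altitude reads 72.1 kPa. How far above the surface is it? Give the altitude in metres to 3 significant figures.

Scale height: H = RT/g = 287 × 271 / 9.79 = 7944.5 m.
Invert the barometric formula: z = H ln(P₀/P).
P₀/P = 97.4/72.1 = 1.3509; ln(1.3509) = 0.30077.
z = 7944.5 × 0.30077 = 2389.5 m.

z ≈ 2390 m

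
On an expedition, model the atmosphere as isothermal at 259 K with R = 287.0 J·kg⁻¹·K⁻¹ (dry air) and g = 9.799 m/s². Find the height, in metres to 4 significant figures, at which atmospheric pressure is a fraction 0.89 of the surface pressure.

z ≈ 884.0 m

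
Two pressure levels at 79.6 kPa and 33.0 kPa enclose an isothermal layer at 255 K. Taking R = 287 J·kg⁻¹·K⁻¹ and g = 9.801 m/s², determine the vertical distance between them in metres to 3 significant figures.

Hypsometric equation: Δz = (R T̄/g) ln(P₁/P₂).
R T̄/g = 287 × 255 / 9.801 = 7467.1 m.
ln(79.6/33.0) = ln(2.4121) = 0.88050.
Δz = 7467.1 × 0.88050 = 6574.8 m.

Δz ≈ 6570 m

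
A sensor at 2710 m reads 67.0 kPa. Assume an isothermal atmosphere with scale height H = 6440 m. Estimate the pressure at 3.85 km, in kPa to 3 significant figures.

P ≈ 56.1 kPa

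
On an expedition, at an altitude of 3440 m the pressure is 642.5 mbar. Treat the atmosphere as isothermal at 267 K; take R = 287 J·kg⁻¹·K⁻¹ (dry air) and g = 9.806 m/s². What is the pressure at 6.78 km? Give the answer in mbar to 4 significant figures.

Scale height: H = RT/g = 287 × 267 / 9.806 = 7814.5 m.
Between two levels, P₂ = P₁ exp(−Δz/H) with Δz = z₂ − z₁.
Δz = 6780.0 − 3440.0 = 3340.0 m; Δz/H = 3340.0/7814.5 = 0.42741.
P₂ = 642.5 × exp(−0.42741) = 642.5 × 0.65220 = 419.04 mbar.

P ≈ 419.0 mbar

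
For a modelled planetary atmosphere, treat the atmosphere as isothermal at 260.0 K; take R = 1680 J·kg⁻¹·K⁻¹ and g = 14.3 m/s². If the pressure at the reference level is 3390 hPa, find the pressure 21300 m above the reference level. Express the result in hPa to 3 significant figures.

Scale height: H = RT/g = 1680 × 260.0 / 14.3 = 30545 m.
Barometric formula: P = P₀ exp(−z/H).
z/H = 21300/30545 = 0.69733; exp(−0.69733) = 0.49791.
P = 3390 × 0.49791 = 1687.9 hPa.

P ≈ 1690 hPa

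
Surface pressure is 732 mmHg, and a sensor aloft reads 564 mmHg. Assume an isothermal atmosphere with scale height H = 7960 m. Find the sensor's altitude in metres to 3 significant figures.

z ≈ 2080 m

Invert the barometric formula: z = H ln(P₀/P).
P₀/P = 732/564 = 1.2979; ln(1.2979) = 0.26075.
z = 7960.0 × 0.26075 = 2075.6 m.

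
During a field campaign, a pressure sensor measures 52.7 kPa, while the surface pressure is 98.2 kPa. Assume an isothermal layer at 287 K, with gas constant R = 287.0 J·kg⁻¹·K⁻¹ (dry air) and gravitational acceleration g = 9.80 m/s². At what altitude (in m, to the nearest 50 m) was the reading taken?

z ≈ 5250 m

Scale height: H = RT/g = 287.0 × 287 / 9.80 = 8405.0 m.
Invert the barometric formula: z = H ln(P₀/P).
P₀/P = 98.2/52.7 = 1.8634; ln(1.8634) = 0.62240.
z = 8405.0 × 0.62240 = 5231.3 m.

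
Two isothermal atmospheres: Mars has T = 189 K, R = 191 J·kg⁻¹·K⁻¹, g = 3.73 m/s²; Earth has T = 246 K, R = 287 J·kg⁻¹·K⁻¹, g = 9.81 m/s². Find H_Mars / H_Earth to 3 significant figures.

H_Mars/H_Earth ≈ 1.34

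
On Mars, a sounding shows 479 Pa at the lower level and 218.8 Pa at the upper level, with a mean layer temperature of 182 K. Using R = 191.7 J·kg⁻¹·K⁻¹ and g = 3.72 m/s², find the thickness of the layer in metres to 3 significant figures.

Hypsometric equation: Δz = (R T̄/g) ln(P₁/P₂).
R T̄/g = 191.7 × 182 / 3.72 = 9378.9 m.
ln(479/218.8) = ln(2.1892) = 0.78354.
Δz = 9378.9 × 0.78354 = 7348.7 m.

Δz ≈ 7350 m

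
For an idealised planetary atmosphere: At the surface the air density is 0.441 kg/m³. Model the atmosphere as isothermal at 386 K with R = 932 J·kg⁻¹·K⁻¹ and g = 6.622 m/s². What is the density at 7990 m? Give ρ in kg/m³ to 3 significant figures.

ρ ≈ 0.381 kg/m³

Scale height: H = RT/g = 932 × 386 / 6.622 = 54327 m.
In an isothermal atmosphere, density decays like pressure: ρ = ρ₀ exp(−z/H).
z/H = 7990.0/54327 = 0.14707; exp(−0.14707) = 0.86323.
ρ = 0.441 × 0.86323 = 0.38068 kg/m³.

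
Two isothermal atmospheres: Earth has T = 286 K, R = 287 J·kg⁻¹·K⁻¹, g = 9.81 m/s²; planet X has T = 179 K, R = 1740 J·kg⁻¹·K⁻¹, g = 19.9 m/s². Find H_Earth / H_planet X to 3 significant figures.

H_Earth/H_planet X ≈ 0.535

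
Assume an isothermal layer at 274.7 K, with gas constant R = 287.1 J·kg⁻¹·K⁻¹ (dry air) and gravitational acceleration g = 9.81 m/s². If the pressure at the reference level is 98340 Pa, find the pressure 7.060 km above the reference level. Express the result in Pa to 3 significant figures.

P ≈ 40900 Pa

Scale height: H = RT/g = 287.1 × 274.7 / 9.81 = 8039.4 m.
Barometric formula: P = P₀ exp(−z/H).
z/H = 7060.0/8039.4 = 0.87817; exp(−0.87817) = 0.41554.
P = 98340 × 0.41554 = 40864 Pa.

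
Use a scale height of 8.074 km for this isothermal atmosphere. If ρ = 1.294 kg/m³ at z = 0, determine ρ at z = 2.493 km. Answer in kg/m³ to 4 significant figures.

ρ ≈ 0.9502 kg/m³

In an isothermal atmosphere, density decays like pressure: ρ = ρ₀ exp(−z/H).
z/H = 2493.0/8074.0 = 0.30877; exp(−0.30877) = 0.73435.
ρ = 1.294 × 0.73435 = 0.95025 kg/m³.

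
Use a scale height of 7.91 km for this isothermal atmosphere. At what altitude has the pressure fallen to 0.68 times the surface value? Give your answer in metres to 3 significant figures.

z ≈ 3050 m

Set P/P₀ = exp(−z/H) = 0.68, so z = −H ln(0.68).
−ln(0.68) = 0.38566; z = 7910.0 × 0.38566 = 3050.6 m.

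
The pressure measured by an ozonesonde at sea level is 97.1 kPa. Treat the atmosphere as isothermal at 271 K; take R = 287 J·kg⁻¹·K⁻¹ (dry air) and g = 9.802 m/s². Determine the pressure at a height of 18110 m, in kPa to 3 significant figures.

Scale height: H = RT/g = 287 × 271 / 9.802 = 7934.8 m.
Barometric formula: P = P₀ exp(−z/H).
z/H = 18110/7934.8 = 2.2824; exp(−2.2824) = 0.10204.
P = 97.1 × 0.10204 = 9.9081 kPa.

P ≈ 9.91 kPa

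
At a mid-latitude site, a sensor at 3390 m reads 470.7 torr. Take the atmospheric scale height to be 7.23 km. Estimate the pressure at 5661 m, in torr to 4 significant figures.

P ≈ 343.8 torr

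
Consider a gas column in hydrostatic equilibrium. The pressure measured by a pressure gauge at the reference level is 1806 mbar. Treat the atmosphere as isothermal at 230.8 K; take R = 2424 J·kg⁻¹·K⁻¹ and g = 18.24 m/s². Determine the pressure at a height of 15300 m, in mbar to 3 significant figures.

P ≈ 1100 mbar

Scale height: H = RT/g = 2424 × 230.8 / 18.24 = 30672 m.
Barometric formula: P = P₀ exp(−z/H).
z/H = 15300/30672 = 0.49883; exp(−0.49883) = 0.60724.
P = 1806 × 0.60724 = 1096.7 mbar.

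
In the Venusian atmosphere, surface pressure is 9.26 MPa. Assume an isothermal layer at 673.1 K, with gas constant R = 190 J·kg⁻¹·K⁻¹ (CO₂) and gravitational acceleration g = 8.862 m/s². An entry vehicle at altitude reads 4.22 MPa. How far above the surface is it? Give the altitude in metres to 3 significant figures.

Scale height: H = RT/g = 190 × 673.1 / 8.862 = 14431 m.
Invert the barometric formula: z = H ln(P₀/P).
P₀/P = 9.26/4.22 = 2.1943; ln(2.1943) = 0.78586.
z = 14431 × 0.78586 = 11341 m.

z ≈ 11300 m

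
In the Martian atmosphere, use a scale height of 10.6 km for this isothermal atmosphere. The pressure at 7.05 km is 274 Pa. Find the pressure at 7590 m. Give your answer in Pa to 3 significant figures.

P ≈ 260 Pa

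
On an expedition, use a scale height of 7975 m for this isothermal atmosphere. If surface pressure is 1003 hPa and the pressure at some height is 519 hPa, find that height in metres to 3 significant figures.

Invert the barometric formula: z = H ln(P₀/P).
P₀/P = 1003/519 = 1.9326; ln(1.9326) = 0.65887.
z = 7975.0 × 0.65887 = 5254.5 m.

z ≈ 5250 m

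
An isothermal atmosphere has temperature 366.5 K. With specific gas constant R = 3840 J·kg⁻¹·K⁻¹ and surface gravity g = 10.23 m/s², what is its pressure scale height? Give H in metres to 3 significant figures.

H ≈ 138000 m

The scale height of an isothermal atmosphere is H = RT/g.
H = 3840 × 366.5 / 10.23 = 1407400/10.23 = 137580 m.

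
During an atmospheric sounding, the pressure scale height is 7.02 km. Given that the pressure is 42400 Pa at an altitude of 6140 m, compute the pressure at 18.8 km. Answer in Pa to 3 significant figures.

Between two levels, P₂ = P₁ exp(−Δz/H) with Δz = z₂ − z₁.
Δz = 18800 − 6140.0 = 12660 m; Δz/H = 12660/7020.0 = 1.8034.
P₂ = 42400 × exp(−1.8034) = 42400 × 0.16474 = 6985.0 Pa.

P ≈ 6980 Pa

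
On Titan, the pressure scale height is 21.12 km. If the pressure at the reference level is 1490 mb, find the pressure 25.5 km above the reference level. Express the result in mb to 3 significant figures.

Barometric formula: P = P₀ exp(−z/H).
z/H = 25500/21120 = 1.2074; exp(−1.2074) = 0.29897.
P = 1490 × 0.29897 = 445.47 mb.

P ≈ 445 mb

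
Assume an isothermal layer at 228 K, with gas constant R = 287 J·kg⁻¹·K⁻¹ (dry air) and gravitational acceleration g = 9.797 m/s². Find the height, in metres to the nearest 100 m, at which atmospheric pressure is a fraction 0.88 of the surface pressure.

z ≈ 900 m

Scale height: H = RT/g = 287 × 228 / 9.797 = 6679.2 m.
Set P/P₀ = exp(−z/H) = 0.88, so z = −H ln(0.88).
−ln(0.88) = 0.12783; z = 6679.2 × 0.12783 = 853.80 m.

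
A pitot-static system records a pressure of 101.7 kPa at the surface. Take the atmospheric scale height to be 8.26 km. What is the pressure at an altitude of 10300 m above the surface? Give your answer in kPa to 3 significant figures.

P ≈ 29.2 kPa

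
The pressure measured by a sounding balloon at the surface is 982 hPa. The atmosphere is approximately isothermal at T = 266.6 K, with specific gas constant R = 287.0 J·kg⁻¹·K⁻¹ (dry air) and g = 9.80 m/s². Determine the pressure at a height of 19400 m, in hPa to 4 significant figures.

P ≈ 81.84 hPa

Scale height: H = RT/g = 287.0 × 266.6 / 9.80 = 7807.6 m.
Barometric formula: P = P₀ exp(−z/H).
z/H = 19400/7807.6 = 2.4848; exp(−2.4848) = 0.083342.
P = 982 × 0.083342 = 81.842 hPa.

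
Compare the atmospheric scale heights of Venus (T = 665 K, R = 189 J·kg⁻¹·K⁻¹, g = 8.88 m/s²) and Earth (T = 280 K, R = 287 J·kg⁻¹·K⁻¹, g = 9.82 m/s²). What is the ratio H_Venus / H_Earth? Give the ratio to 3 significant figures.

H = RT/g for each body.
H_Venus = 189 × 665 / 8.88 = 14154 m.
H_Earth = 287 × 280 / 9.82 = 8183.3 m.
H_Venus/H_Earth = 14154/8183.3 = 1.7296.

H_Venus/H_Earth ≈ 1.73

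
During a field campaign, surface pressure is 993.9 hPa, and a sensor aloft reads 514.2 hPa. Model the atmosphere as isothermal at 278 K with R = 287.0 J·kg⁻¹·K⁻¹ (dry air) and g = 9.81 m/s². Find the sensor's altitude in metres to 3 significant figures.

Scale height: H = RT/g = 287.0 × 278 / 9.81 = 8133.1 m.
Invert the barometric formula: z = H ln(P₀/P).
P₀/P = 993.9/514.2 = 1.9329; ln(1.9329) = 0.65902.
z = 8133.1 × 0.65902 = 5359.9 m.

z ≈ 5360 m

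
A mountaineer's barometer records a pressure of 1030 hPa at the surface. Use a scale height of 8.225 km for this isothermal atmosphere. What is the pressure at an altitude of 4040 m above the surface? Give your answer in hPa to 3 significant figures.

P ≈ 630 hPa

Barometric formula: P = P₀ exp(−z/H).
z/H = 4040.0/8225.0 = 0.49119; exp(−0.49119) = 0.61190.
P = 1030 × 0.61190 = 630.26 hPa.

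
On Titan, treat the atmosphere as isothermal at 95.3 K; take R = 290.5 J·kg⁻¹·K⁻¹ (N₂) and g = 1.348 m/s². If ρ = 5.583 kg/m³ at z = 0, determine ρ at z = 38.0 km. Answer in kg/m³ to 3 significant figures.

Scale height: H = RT/g = 290.5 × 95.3 / 1.348 = 20538 m.
In an isothermal atmosphere, density decays like pressure: ρ = ρ₀ exp(−z/H).
z/H = 38000/20538 = 1.8502; exp(−1.8502) = 0.15721.
ρ = 5.583 × 0.15721 = 0.87770 kg/m³.

ρ ≈ 0.878 kg/m³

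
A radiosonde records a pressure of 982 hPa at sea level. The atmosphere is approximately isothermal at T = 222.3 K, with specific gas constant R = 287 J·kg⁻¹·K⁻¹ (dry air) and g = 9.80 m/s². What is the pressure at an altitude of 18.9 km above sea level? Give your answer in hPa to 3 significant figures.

Scale height: H = RT/g = 287 × 222.3 / 9.80 = 6510.2 m.
Barometric formula: P = P₀ exp(−z/H).
z/H = 18900/6510.2 = 2.9031; exp(−2.9031) = 0.054853.
P = 982 × 0.054853 = 53.866 hPa.

P ≈ 53.9 hPa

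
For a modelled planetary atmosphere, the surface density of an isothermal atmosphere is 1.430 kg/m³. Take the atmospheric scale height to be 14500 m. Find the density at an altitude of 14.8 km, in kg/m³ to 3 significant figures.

ρ ≈ 0.515 kg/m³

In an isothermal atmosphere, density decays like pressure: ρ = ρ₀ exp(−z/H).
z/H = 14800/14500 = 1.0207; exp(−1.0207) = 0.36034.
ρ = 1.430 × 0.36034 = 0.51529 kg/m³.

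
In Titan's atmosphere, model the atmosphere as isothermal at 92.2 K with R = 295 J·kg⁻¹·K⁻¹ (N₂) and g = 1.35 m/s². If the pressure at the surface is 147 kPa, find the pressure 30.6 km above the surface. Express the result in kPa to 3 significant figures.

P ≈ 32.2 kPa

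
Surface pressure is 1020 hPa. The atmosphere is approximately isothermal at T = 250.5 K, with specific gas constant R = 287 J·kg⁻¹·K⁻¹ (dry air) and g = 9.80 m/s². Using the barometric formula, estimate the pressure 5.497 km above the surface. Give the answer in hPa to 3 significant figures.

P ≈ 482 hPa

Scale height: H = RT/g = 287 × 250.5 / 9.80 = 7336.1 m.
Barometric formula: P = P₀ exp(−z/H).
z/H = 5497.0/7336.1 = 0.74931; exp(−0.74931) = 0.47269.
P = 1020 × 0.47269 = 482.14 hPa.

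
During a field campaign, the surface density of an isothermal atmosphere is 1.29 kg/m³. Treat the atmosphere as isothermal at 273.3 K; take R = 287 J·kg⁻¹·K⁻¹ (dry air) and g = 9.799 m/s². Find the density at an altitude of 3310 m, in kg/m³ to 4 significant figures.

Scale height: H = RT/g = 287 × 273.3 / 9.799 = 8004.6 m.
In an isothermal atmosphere, density decays like pressure: ρ = ρ₀ exp(−z/H).
z/H = 3310.0/8004.6 = 0.41351; exp(−0.41351) = 0.66132.
ρ = 1.29 × 0.66132 = 0.85310 kg/m³.

ρ ≈ 0.8531 kg/m³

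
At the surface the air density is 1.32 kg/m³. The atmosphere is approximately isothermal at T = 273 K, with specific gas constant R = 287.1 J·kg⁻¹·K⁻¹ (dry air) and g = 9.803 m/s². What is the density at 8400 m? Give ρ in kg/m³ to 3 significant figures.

Scale height: H = RT/g = 287.1 × 273 / 9.803 = 7995.3 m.
In an isothermal atmosphere, density decays like pressure: ρ = ρ₀ exp(−z/H).
z/H = 8400.0/7995.3 = 1.0506; exp(−1.0506) = 0.34973.
ρ = 1.32 × 0.34973 = 0.46164 kg/m³.

ρ ≈ 0.462 kg/m³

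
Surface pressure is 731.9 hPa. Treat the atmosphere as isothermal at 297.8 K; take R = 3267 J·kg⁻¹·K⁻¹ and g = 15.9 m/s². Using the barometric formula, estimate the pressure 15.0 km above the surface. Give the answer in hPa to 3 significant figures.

Scale height: H = RT/g = 3267 × 297.8 / 15.9 = 61189 m.
Barometric formula: P = P₀ exp(−z/H).
z/H = 15000/61189 = 0.24514; exp(−0.24514) = 0.78259.
P = 731.9 × 0.78259 = 572.78 hPa.

P ≈ 573 hPa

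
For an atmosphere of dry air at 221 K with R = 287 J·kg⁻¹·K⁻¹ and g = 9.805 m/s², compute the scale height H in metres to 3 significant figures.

H ≈ 6470 m

The scale height of an isothermal atmosphere is H = RT/g.
H = 287 × 221 / 9.805 = 63427/9.805 = 6468.8 m.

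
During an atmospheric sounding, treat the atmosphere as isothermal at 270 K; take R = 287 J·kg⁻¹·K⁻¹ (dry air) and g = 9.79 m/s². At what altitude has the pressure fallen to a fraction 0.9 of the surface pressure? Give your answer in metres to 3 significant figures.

z ≈ 834 m

Scale height: H = RT/g = 287 × 270 / 9.79 = 7915.2 m.
Set P/P₀ = exp(−z/H) = 0.9, so z = −H ln(0.9).
−ln(0.9) = 0.10536; z = 7915.2 × 0.10536 = 833.95 m.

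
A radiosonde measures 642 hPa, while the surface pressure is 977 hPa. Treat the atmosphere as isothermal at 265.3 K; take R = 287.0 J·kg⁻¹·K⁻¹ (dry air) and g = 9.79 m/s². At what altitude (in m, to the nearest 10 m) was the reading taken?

Scale height: H = RT/g = 287.0 × 265.3 / 9.79 = 7777.4 m.
Invert the barometric formula: z = H ln(P₀/P).
P₀/P = 977/642 = 1.5218; ln(1.5218) = 0.41989.
z = 7777.4 × 0.41989 = 3265.7 m.

z ≈ 3270 m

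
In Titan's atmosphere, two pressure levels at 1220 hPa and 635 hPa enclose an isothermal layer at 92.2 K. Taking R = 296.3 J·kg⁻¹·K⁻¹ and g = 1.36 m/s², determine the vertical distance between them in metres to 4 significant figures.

Hypsometric equation: Δz = (R T̄/g) ln(P₁/P₂).
R T̄/g = 296.3 × 92.2 / 1.36 = 20087 m.
ln(1220/635) = ln(1.9213) = 0.65300.
Δz = 20087 × 0.65300 = 13117 m.

Δz ≈ 13120 m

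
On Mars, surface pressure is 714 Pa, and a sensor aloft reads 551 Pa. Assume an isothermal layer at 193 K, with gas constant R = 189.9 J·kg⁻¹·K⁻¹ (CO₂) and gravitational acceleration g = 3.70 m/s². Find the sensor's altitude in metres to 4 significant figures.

Scale height: H = RT/g = 189.9 × 193 / 3.70 = 9905.6 m.
Invert the barometric formula: z = H ln(P₀/P).
P₀/P = 714/551 = 1.2958; ln(1.2958) = 0.25913.
z = 9905.6 × 0.25913 = 2566.8 m.

z ≈ 2567 m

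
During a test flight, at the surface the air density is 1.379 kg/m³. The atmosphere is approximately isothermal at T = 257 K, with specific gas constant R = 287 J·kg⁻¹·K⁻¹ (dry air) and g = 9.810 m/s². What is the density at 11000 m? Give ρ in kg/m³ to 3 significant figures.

Scale height: H = RT/g = 287 × 257 / 9.810 = 7518.8 m.
In an isothermal atmosphere, density decays like pressure: ρ = ρ₀ exp(−z/H).
z/H = 11000/7518.8 = 1.4630; exp(−1.4630) = 0.23154.
ρ = 1.379 × 0.23154 = 0.31929 kg/m³.

ρ ≈ 0.319 kg/m³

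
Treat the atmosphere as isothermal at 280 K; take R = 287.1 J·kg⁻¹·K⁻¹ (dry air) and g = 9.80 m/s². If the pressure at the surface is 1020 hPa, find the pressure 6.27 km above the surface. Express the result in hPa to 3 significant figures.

P ≈ 475 hPa

Scale height: H = RT/g = 287.1 × 280 / 9.80 = 8202.9 m.
Barometric formula: P = P₀ exp(−z/H).
z/H = 6270.0/8202.9 = 0.76436; exp(−0.76436) = 0.46563.
P = 1020 × 0.46563 = 474.94 hPa.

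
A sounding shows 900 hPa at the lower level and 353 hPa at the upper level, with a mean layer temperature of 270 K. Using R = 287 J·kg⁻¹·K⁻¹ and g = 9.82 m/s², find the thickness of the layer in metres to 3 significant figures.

Δz ≈ 7390 m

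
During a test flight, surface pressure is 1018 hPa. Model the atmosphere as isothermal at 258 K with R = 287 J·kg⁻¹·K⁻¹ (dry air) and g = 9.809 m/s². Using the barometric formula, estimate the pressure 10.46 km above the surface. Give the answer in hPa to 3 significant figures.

P ≈ 255 hPa

Scale height: H = RT/g = 287 × 258 / 9.809 = 7548.8 m.
Barometric formula: P = P₀ exp(−z/H).
z/H = 10460/7548.8 = 1.3857; exp(−1.3857) = 0.25015.
P = 1018 × 0.25015 = 254.65 hPa.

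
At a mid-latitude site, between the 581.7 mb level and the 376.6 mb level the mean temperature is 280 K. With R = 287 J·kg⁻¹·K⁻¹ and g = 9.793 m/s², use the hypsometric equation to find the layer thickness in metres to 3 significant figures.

Hypsometric equation: Δz = (R T̄/g) ln(P₁/P₂).
R T̄/g = 287 × 280 / 9.793 = 8205.9 m.
ln(581.7/376.6) = ln(1.5446) = 0.43476.
Δz = 8205.9 × 0.43476 = 3567.6 m.

Δz ≈ 3570 m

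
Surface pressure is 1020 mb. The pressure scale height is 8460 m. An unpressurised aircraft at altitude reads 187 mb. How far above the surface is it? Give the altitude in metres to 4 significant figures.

z ≈ 14350 m

Invert the barometric formula: z = H ln(P₀/P).
P₀/P = 1020/187 = 5.4545; ln(5.4545) = 1.6964.
z = 8460.0 × 1.6964 = 14352 m.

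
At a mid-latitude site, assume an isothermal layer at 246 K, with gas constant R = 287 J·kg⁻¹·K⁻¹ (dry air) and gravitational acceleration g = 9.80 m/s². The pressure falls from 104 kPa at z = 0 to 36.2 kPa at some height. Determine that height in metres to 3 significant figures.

Scale height: H = RT/g = 287 × 246 / 9.80 = 7204.3 m.
Invert the barometric formula: z = H ln(P₀/P).
P₀/P = 104/36.2 = 2.8729; ln(2.8729) = 1.0553.
z = 7204.3 × 1.0553 = 7602.7 m.

z ≈ 7600 m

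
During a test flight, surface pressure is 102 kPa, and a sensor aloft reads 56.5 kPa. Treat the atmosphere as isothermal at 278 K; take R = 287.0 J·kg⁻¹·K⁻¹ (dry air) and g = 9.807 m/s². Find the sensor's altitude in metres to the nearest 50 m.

z ≈ 4800 m

Scale height: H = RT/g = 287.0 × 278 / 9.807 = 8135.6 m.
Invert the barometric formula: z = H ln(P₀/P).
P₀/P = 102/56.5 = 1.8053; ln(1.8053) = 0.59073.
z = 8135.6 × 0.59073 = 4805.9 m.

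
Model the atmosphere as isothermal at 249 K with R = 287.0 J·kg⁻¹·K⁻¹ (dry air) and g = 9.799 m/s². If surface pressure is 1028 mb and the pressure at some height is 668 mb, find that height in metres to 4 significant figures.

Scale height: H = RT/g = 287.0 × 249 / 9.799 = 7292.9 m.
Invert the barometric formula: z = H ln(P₀/P).
P₀/P = 1028/668 = 1.5389; ln(1.5389) = 0.43107.
z = 7292.9 × 0.43107 = 3143.8 m.

z ≈ 3144 m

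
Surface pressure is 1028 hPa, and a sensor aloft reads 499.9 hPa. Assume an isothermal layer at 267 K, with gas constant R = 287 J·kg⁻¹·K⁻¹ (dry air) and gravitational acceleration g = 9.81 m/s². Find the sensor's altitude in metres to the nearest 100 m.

Scale height: H = RT/g = 287 × 267 / 9.81 = 7811.3 m.
Invert the barometric formula: z = H ln(P₀/P).
P₀/P = 1028/499.9 = 2.0564; ln(2.0564) = 0.72096.
z = 7811.3 × 0.72096 = 5631.6 m.

z ≈ 5600 m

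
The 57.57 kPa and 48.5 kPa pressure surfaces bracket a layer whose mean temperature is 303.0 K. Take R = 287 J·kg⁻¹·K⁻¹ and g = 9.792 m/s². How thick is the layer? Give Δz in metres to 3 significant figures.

Hypsometric equation: Δz = (R T̄/g) ln(P₁/P₂).
R T̄/g = 287 × 303.0 / 9.792 = 8880.8 m.
ln(57.57/48.5) = ln(1.1870) = 0.17143.
Δz = 8880.8 × 0.17143 = 1522.4 m.

Δz ≈ 1520 m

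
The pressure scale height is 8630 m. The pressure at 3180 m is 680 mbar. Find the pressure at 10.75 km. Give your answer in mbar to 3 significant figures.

P ≈ 283 mbar

Between two levels, P₂ = P₁ exp(−Δz/H) with Δz = z₂ − z₁.
Δz = 10750 − 3180.0 = 7570.0 m; Δz/H = 7570.0/8630.0 = 0.87717.
P₂ = 680 × exp(−0.87717) = 680 × 0.41596 = 282.85 mbar.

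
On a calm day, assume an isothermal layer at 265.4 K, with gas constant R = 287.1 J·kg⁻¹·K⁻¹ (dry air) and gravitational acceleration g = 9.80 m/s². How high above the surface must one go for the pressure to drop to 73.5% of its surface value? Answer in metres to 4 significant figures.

Scale height: H = RT/g = 287.1 × 265.4 / 9.80 = 7775.1 m.
Set P/P₀ = exp(−z/H) = 0.735, so z = −H ln(0.735).
−ln(0.735) = 0.30788; z = 7775.1 × 0.30788 = 2393.8 m.

z ≈ 2394 m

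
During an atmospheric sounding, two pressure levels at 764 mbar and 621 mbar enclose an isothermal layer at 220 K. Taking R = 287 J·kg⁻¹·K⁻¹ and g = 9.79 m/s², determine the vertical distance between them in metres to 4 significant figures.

Δz ≈ 1337 m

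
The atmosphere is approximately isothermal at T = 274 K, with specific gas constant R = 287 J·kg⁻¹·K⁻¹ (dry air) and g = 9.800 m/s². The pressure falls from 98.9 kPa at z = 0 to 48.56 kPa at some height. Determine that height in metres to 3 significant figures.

Scale height: H = RT/g = 287 × 274 / 9.800 = 8024.3 m.
Invert the barometric formula: z = H ln(P₀/P).
P₀/P = 98.9/48.56 = 2.0367; ln(2.0367) = 0.71133.
z = 8024.3 × 0.71133 = 5707.9 m.

z ≈ 5710 m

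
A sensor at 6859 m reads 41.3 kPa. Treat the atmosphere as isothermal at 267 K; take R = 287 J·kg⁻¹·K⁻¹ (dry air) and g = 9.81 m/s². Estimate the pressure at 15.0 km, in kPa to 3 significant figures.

Scale height: H = RT/g = 287 × 267 / 9.81 = 7811.3 m.
Between two levels, P₂ = P₁ exp(−Δz/H) with Δz = z₂ − z₁.
Δz = 15000 − 6859.0 = 8141.0 m; Δz/H = 8141.0/7811.3 = 1.0422.
P₂ = 41.3 × exp(−1.0422) = 41.3 × 0.35268 = 14.566 kPa.

P ≈ 14.6 kPa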